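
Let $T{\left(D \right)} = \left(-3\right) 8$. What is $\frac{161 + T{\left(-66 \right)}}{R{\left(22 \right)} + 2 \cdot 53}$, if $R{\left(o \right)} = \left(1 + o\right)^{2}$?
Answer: $\frac{137}{635} \approx 0.21575$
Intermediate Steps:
$T{\left(D \right)} = -24$
$\frac{161 + T{\left(-66 \right)}}{R{\left(22 \right)} + 2 \cdot 53} = \frac{161 - 24}{\left(1 + 22\right)^{2} + 2 \cdot 53} = \frac{137}{23^{2} + 106} = \frac{137}{529 + 106} = \frac{137}{635}$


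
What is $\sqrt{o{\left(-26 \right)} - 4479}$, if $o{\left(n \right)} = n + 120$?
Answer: $i \sqrt{4385} \approx 66.219 i$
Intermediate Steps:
$o{\left(n \right)} = 120 + n$
$\sqrt{o{\left(-26 \right)} - 4479} = \sqrt{\left(120 - 26\right) - 4479} = \sqrt{94 - 4479} = \sqrt{-4385} = i \sqrt{4385}$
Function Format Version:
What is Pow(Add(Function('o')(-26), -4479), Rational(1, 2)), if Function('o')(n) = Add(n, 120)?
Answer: Mul(I, Pow(4385, Rational(1, 2))) ≈ Mul(66.219, I)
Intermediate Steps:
Function('o')(n) = Add(120, n)
Pow(Add(Function('o')(-26), -4479), Rational(1, 2)) = Pow(Add(Add(120, -26), -4479), Rational(1, 2)) = Pow(Add(94, -4479), Rational(1, 2)) = Pow(-4385, Rational(1, 2)) = Mul(I, Pow(4385, Rational(1, 2)))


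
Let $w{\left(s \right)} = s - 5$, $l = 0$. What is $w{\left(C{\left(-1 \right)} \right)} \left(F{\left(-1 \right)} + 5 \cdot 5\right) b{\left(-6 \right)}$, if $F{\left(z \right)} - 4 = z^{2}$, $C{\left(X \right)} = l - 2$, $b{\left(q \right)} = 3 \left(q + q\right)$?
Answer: $7560$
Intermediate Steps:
$b{\left(q \right)} = 6 q$ ($b{\left(q \right)} = 3 \cdot 2 q = 6 q$)
$C{\left(X \right)} = -2$ ($C{\left(X \right)} = 0 - 2 = -2$)
$w{\left(s \right)} = -5 + s$
$F{\left(z \right)} = 4 + z^{2}$
$w{\left(C{\left(-1 \right)} \right)} \left(F{\left(-1 \right)} + 5 \cdot 5\right) b{\left(-6 \right)} = \left(-5 - 2\right) \left(\left(4 + \left(-1\right)^{2}\right) + 5 \cdot 5\right) 6 \left(-6\right) = - 7 \left(\left(4 + 1\right) + 25\right) \left(-36\right) = - 7 \left(5 + 25\right) \left(-36\right) = \left(-7\right) 30 \left(-36\right) = \left(-210\right) \left(-36\right) = 7560$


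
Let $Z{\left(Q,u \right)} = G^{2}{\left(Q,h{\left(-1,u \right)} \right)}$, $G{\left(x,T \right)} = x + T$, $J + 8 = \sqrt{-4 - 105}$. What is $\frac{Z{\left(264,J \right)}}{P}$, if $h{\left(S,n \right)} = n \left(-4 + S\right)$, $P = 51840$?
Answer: $\frac{29897}{17280} - \frac{19 i \sqrt{109}}{324} \approx 1.7302 - 0.61224 i$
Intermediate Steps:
$J = -8 + i \sqrt{109}$ ($J = -8 + \sqrt{-4 - 105} = -8 + \sqrt{-109} = -8 + i \sqrt{109} \approx -8.0 + 10.44 i$)
$G{\left(x,T \right)} = T + x$
$Z{\left(Q,u \right)} = \left(Q - 5 u\right)^{2}$ ($Z{\left(Q,u \right)} = \left(u \left(-4 - 1\right) + Q\right)^{2} = \left(u \left(-5\right) + Q\right)^{2} = \left(- 5 u + Q\right)^{2} = \left(Q - 5 u\right)^{2}$)
$\frac{Z{\left(264,J \right)}}{P} = \frac{\left(264 - 5 \left(-8 + i \sqrt{109}\right)\right)^{2}}{51840} = \left(264 + \left(40 - 5 i \sqrt{109}\right)\right)^{2} \cdot \frac{1}{51840} = \left(304 - 5 i \sqrt{109}\right)^{2} \cdot \frac{1}{51840} = \frac{\left(304 - 5 i \sqrt{109}\right)^{2}}{51840}$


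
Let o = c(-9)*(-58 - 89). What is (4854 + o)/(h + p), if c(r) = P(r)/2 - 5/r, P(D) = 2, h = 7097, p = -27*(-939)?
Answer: 6938/48675 ≈ 0.14254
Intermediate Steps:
p = 25353
c(r) = 1 - 5/r (c(r) = 2/2 - 5/r = 2*(1/2) - 5/r = 1 - 5/r)
o = -686/3 (o = ((-5 - 9)/(-9))*(-58 - 89) = -1/9*(-14)*(-147) = (14/9)*(-147) = -686/3 ≈ -228.67)
(4854 + o)/(h + p) = (4854 - 686/3)/(7097 + 25353) = (13876/3)/32450 = (13876/3)*(1/32450) = 6938/48675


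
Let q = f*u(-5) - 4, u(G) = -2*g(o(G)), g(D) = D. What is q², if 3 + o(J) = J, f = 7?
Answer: 11664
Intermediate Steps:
o(J) = -3 + J
u(G) = 6 - 2*G (u(G) = -2*(-3 + G) = 6 - 2*G)
q = 108 (q = 7*(6 - 2*(-5)) - 4 = 7*(6 + 10) - 4 = 7*16 - 4 = 112 - 4 = 108)
q² = 108² = 11664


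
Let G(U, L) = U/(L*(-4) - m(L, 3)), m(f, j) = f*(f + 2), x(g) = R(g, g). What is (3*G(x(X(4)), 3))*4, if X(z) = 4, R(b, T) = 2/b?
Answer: -2/9 ≈ -0.22222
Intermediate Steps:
x(g) = 2/g
m(f, j) = f*(2 + f)
G(U, L) = U/(-4*L - L*(2 + L)) (G(U, L) = U/(L*(-4) - L*(2 + L)) = U/(-4*L - L*(2 + L)))
(3*G(x(X(4)), 3))*4 = (3*(-1*2/4/(3*(6 + 3))))*4 = (3*(-1*2*(¼)*⅓/9))*4 = (3*(-1*½*⅓*⅑))*4 = (3*(-1/54))*4 = -1/18*4 = -2/9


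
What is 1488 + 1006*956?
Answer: 963224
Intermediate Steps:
1488 + 1006*956 = 1488 + 961736 = 963224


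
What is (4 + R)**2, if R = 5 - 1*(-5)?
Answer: 196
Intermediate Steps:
R = 10 (R = 5 + 5 = 10)
(4 + R)**2 = (4 + 10)**2 = 14**2 = 196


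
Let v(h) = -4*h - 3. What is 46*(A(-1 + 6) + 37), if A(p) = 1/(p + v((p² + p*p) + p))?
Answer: 185495/109 ≈ 1701.8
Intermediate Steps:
v(h) = -3 - 4*h
A(p) = 1/(-3 - 8*p² - 3*p) (A(p) = 1/(p + (-3 - 4*((p² + p*p) + p))) = 1/(p + (-3 - 4*((p² + p²) + p))) = 1/(p + (-3 - 4*(2*p² + p))) = 1/(p + (-3 - 4*(p + 2*p²))) = 1/(p + (-3 + (-8*p² - 4*p))) = 1/(p + (-3 - 8*p² - 4*p)) = 1/(-3 - 8*p² - 3*p))
46*(A(-1 + 6) + 37) = 46*(-1/(3 + 3*(-1 + 6) + 8*(-1 + 6)²) + 37) = 46*(-1/(3 + 3*5 + 8*5²) + 37) = 46*(-1/(3 + 15 + 8*25) + 37) = 46*(-1/(3 + 15 + 200) + 37) = 46*(-1/218 + 37) = 46*(8065/218) = 185495/109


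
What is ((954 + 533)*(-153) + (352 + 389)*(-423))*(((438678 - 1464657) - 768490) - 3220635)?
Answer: 2712940569216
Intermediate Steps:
((954 + 533)*(-153) + (352 + 389)*(-423))*(((438678 - 1464657) - 768490) - 3220635) = (1487*(-153) + 741*(-423))*((-1025979 - 768490) - 3220635) = (-227511 - 313443)*(-1794469 - 3220635) = -540954*(-5015104) = 2712940569216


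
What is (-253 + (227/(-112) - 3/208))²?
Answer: 8618337225/132496 ≈ 65046.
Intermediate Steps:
(-253 + (227/(-112) - 3/208))² = (-253 + (227*(-1/112) - 3*1/208))² = (-253 + (-227/112 - 3/208))² = (-253 - 743/364)² = (-92835/364)² = 8618337225/132496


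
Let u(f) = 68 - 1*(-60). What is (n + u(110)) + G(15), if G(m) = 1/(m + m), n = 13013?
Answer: 394231/30 ≈ 13141.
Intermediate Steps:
G(m) = 1/(2*m)
u(f) = 128 (u(f) = 68 + 60 = 128)
(n + u(110)) + G(15) = (13013 + 128) + (½)/15 = 13141 + (½)*(1/15) = 13141 + 1/30 = 394231/30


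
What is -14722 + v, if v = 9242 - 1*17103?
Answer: -22583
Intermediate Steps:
v = -7861 (v = 9242 - 17103 = -7861)
-14722 + v = -14722 - 7861 = -22583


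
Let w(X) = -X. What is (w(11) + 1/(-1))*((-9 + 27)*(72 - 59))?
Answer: -2808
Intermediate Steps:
(w(11) + 1/(-1))*((-9 + 27)*(72 - 59)) = (-1*11 + 1/(-1))*((-9 + 27)*(72 - 59)) = (-11 - 1)*(18*13) = -12*234 = -2808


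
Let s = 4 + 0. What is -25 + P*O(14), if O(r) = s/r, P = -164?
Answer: -503/7 ≈ -71.857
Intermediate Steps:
s = 4
O(r) = 4/r
-25 + P*O(14) = -25 - 656/14 = -25 - 164*2/7 = -25 - 328/7 = -503/7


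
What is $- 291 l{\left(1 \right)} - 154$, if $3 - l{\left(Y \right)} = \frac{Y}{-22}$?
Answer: $- \frac{22885}{22} \approx -1040.2$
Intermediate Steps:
$l{\left(Y \right)} = 3 + \frac{Y}{22}$ ($l{\left(Y \right)} = 3 - \frac{Y}{-22} = 3 - Y \left(- \frac{1}{22}\right) = 3 - - \frac{Y}{22} = 3 + \frac{Y}{22}$)
$- 291 l{\left(1 \right)} - 154 = - 291 \left(3 + \frac{1}{22} \cdot 1\right) - 154 = - 291 \left(3 + \frac{1}{22}\right) - 154 = \left(-291\right) \frac{67}{22} - 154 = - \frac{19497}{22} - 154 = - \frac{22885}{22}$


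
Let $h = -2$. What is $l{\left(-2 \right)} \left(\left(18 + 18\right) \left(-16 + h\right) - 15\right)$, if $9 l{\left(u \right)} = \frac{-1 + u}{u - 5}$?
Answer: $- \frac{221}{7} \approx -31.571$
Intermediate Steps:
$l{\left(u \right)} = \frac{-1 + u}{9 \left(-5 + u\right)}$ ($l{\left(u \right)} = \frac{\left(-1 + u\right) \frac{1}{u - 5}}{9} = \frac{\left(-1 + u\right) \frac{1}{-5 + u}}{9} = \frac{\frac{1}{-5 + u} \left(-1 + u\right)}{9} = \frac{-1 + u}{9 \left(-5 + u\right)}$)
$l{\left(-2 \right)} \left(\left(18 + 18\right) \left(-16 + h\right) - 15\right) = \frac{-1 - 2}{9 \left(-5 - 2\right)} \left(\left(18 + 18\right) \left(-16 - 2\right) - 15\right) = \frac{1}{9} \frac{1}{-7} \left(-3\right) \left(36 \left(-18\right) - 15\right) = \frac{1}{9} \left(- \frac{1}{7}\right) \left(-3\right) \left(-648 - 15\right) = \frac{1}{21} \left(-663\right) = - \frac{221}{7}$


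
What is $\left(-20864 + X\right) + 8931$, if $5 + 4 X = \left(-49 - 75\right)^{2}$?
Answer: $- \frac{32361}{4} \approx -8090.3$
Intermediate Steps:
$X = \frac{15371}{4}$ ($X = - \frac{5}{4} + \frac{\left(-49 - 75\right)^{2}}{4} = - \frac{5}{4} + \frac{\left(-124\right)^{2}}{4} = - \frac{5}{4} + \frac{1}{4} \cdot 15376 = - \frac{5}{4} + 3844 = \frac{15371}{4} \approx 3842.8$)
$\left(-20864 + X\right) + 8931 = \left(-20864 + \frac{15371}{4}\right) + 8931 = - \frac{68085}{4} + 8931 = - \frac{32361}{4}$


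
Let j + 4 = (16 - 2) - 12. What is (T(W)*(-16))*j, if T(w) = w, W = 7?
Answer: 224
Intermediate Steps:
j = -2 (j = -4 + ((16 - 2) - 12) = -4 + (14 - 12) = -4 + 2 = -2)
(T(W)*(-16))*j = (7*(-16))*(-2) = -112*(-2) = 224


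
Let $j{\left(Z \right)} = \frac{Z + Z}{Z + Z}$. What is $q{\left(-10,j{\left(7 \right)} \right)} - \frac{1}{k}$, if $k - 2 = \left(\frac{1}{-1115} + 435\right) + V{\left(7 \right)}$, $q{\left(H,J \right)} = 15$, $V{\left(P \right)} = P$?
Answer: $\frac{7424770}{495059} \approx 14.998$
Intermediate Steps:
$j{\left(Z \right)} = 1$ ($j{\left(Z \right)} = \frac{2 Z}{2 Z} = 2 Z \frac{1}{2 Z} = 1$)
$k = \frac{495059}{1115}$ ($k = 2 + \left(\left(\frac{1}{-1115} + 435\right) + 7\right) = 2 + \left(\left(- \frac{1}{1115} + 435\right) + 7\right) = 2 + \left(\frac{485024}{1115} + 7\right) = 2 + \frac{492829}{1115} = \frac{495059}{1115} \approx 444.0$)
$q{\left(-10,j{\left(7 \right)} \right)} - \frac{1}{k} = 15 - \frac{1}{\frac{495059}{1115}} = 15 - \frac{1115}{495059} = \frac{7424770}{495059}$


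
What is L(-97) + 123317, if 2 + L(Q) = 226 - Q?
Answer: 123638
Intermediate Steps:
L(Q) = 224 - Q (L(Q) = -2 + (226 - Q) = 224 - Q)
L(-97) + 123317 = (224 - 1*(-97)) + 123317 = (224 + 97) + 123317 = 321 + 123317 = 123638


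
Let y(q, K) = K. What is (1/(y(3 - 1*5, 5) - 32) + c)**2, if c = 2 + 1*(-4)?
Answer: 3025/729 ≈ 4.1495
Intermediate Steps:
c = -2 (c = 2 - 4 = -2)
(1/(y(3 - 1*5, 5) - 32) + c)**2 = (1/(5 - 32) - 2)**2 = (1/(-27) - 2)**2 = (-1/27 - 2)**2 = (-55/27)**2 = 3025/729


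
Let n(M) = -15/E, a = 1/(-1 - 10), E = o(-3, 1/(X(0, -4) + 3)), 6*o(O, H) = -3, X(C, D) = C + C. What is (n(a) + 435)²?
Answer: 216225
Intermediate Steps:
X(C, D) = 2*C
o(O, H) = -½ (o(O, H) = (⅙)*(-3) = -½)
E = -½ ≈ -0.50000
a = -1/11 (a = 1/(-11) = -1/11 ≈ -0.090909)
n(M) = 30 (n(M) = -15/(-½) = -15*(-2) = 30)
(n(a) + 435)² = (30 + 435)² = 465² = 216225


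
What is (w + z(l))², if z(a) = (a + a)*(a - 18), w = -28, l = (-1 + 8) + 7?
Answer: 19600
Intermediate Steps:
l = 14 (l = 7 + 7 = 14)
z(a) = 2*a*(-18 + a) (z(a) = (2*a)*(-18 + a) = 2*a*(-18 + a))
(w + z(l))² = (-28 + 2*14*(-18 + 14))² = (-28 + 2*14*(-4))² = (-28 - 112)² = (-140)² = 19600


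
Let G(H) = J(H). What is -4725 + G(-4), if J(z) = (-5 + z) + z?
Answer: -4738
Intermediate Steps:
J(z) = -5 + 2*z
G(H) = -5 + 2*H
-4725 + G(-4) = -4725 + (-5 + 2*(-4)) = -4725 + (-5 - 8) = -4725 - 13 = -4738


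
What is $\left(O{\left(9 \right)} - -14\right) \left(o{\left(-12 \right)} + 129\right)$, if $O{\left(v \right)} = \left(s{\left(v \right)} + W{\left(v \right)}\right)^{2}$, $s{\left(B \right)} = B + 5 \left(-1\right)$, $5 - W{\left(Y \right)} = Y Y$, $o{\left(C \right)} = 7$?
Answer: $706928$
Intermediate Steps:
$W{\left(Y \right)} = 5 - Y^{2}$ ($W{\left(Y \right)} = 5 - Y Y = 5 - Y^{2}$)
$s{\left(B \right)} = -5 + B$ ($s{\left(B \right)} = B - 5 = -5 + B$)
$O{\left(v \right)} = \left(v - v^{2}\right)^{2}$ ($O{\left(v \right)} = \left(\left(-5 + v\right) - \left(-5 + v^{2}\right)\right)^{2} = \left(v - v^{2}\right)^{2}$)
$\left(O{\left(9 \right)} - -14\right) \left(o{\left(-12 \right)} + 129\right) = \left(9^{2} \left(-1 + 9\right)^{2} - -14\right) \left(7 + 129\right) = \left(81 \cdot 8^{2} + 14\right) 136 = \left(81 \cdot 64 + 14\right) 136 = \left(5184 + 14\right) 136 = 5198 \cdot 136 = 706928$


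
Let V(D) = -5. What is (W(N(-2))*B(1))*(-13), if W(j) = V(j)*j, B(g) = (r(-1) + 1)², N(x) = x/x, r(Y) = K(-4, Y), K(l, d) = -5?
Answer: 1040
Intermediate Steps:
r(Y) = -5
N(x) = 1
B(g) = 16 (B(g) = (-5 + 1)² = (-4)² = 16)
W(j) = -5*j
(W(N(-2))*B(1))*(-13) = (-5*1*16)*(-13) = -5*16*(-13) = -80*(-13) = 1040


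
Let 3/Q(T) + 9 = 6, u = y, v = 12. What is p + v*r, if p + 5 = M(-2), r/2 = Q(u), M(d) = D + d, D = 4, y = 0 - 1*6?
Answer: -27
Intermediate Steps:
y = -6 (y = 0 - 6 = -6)
u = -6
Q(T) = -1 (Q(T) = 3/(-9 + 6) = 3/(-3) = 3*(-⅓) = -1)
M(d) = 4 + d
r = -2 (r = 2*(-1) = -2)
p = -3 (p = -5 + (4 - 2) = -5 + 2 = -3)
p + v*r = -3 + 12*(-2) = -3 - 24 = -27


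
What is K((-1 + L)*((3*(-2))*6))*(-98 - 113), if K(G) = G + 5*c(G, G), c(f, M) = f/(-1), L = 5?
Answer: -121536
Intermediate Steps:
c(f, M) = -f (c(f, M) = f*(-1) = -f)
K(G) = -4*G (K(G) = G + 5*(-G) = G - 5*G = -4*G)
K((-1 + L)*((3*(-2))*6))*(-98 - 113) = (-4*(-1 + 5)*(3*(-2))*6)*(-98 - 113) = -16*(-6*6)*(-211) = -16*(-36)*(-211) = -4*(-144)*(-211) = 576*(-211) = -121536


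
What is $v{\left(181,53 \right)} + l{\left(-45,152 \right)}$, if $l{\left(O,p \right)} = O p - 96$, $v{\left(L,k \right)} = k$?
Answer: $-6883$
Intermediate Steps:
$l{\left(O,p \right)} = -96 + O p$
$v{\left(181,53 \right)} + l{\left(-45,152 \right)} = 53 - 6936 = -6883$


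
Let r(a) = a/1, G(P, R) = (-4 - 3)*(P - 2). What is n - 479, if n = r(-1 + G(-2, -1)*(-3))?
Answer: -564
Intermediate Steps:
G(P, R) = 14 - 7*P (G(P, R) = -7*(-2 + P) = 14 - 7*P)
r(a) = a (r(a) = a*1 = a)
n = -85 (n = -1 + (14 - 7*(-2))*(-3) = -1 + (14 + 14)*(-3) = -1 + 28*(-3) = -1 - 84 = -85)
n - 479 = -85 - 479 = -564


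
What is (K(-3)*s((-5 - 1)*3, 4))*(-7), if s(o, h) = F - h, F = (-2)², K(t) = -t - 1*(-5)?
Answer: 0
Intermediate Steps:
K(t) = 5 - t (K(t) = -t + 5 = 5 - t)
F = 4
s(o, h) = 4 - h
(K(-3)*s((-5 - 1)*3, 4))*(-7) = ((5 - 1*(-3))*(4 - 1*4))*(-7) = ((5 + 3)*(4 - 4))*(-7) = (8*0)*(-7) = 0*(-7) = 0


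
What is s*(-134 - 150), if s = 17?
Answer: -4828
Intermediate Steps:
s*(-134 - 150) = 17*(-134 - 150) = 17*(-284) = -4828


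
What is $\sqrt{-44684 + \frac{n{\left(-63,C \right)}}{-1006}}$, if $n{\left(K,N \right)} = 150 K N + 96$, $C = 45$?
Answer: $\frac{5 i \sqrt{447941117}}{503} \approx 210.38 i$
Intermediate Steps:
$n{\left(K,N \right)} = 96 + 150 K N$ ($n{\left(K,N \right)} = 150 K N + 96 = 96 + 150 K N$)
$\sqrt{-44684 + \frac{n{\left(-63,C \right)}}{-1006}} = \sqrt{-44684 + \frac{96 + 150 \left(-63\right) 45}{-1006}} = \sqrt{-44684 + \left(96 - 425250\right) \left(- \frac{1}{1006}\right)} = \sqrt{-44684 - - \frac{212577}{503}} = \sqrt{-44684 + \frac{212577}{503}} = \sqrt{- \frac{22263475}{503}} = \frac{5 i \sqrt{447941117}}{503}$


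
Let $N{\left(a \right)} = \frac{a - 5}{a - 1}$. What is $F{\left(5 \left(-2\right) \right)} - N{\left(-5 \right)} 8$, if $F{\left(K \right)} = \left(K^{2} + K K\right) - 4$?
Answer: $- \frac{7840}{3} \approx -2613.3$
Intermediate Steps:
$N{\left(a \right)} = \frac{-5 + a}{-1 + a}$
$F{\left(K \right)} = -4 + 2 K^{2}$ ($F{\left(K \right)} = \left(K^{2} + K^{2}\right) - 4 = 2 K^{2} - 4 = -4 + 2 K^{2}$)
$F{\left(5 \left(-2\right) \right)} - N{\left(-5 \right)} 8 = \left(-4 + 2 \left(5 \left(-2\right)\right)^{2}\right) - \frac{-5 - 5}{-1 - 5} \cdot 8 = \left(-4 + 2 \left(-10\right)^{2}\right) - \frac{-10}{-6} \cdot 8 = \left(-4 + 2 \cdot 100\right) - \frac{\left(-1\right) \left(-10\right)}{6} \cdot 8 = \left(-4 + 200\right) \left(-1\right) \frac{5}{3} \cdot 8 = 196 \left(\left(- \frac{5}{3}\right) 8\right) = 196 \left(- \frac{40}{3}\right) = - \frac{7840}{3}$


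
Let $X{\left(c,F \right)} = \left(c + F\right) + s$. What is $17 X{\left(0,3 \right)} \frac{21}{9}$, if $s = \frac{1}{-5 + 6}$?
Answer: $\frac{476}{3} \approx 158.67$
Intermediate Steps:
$s = 1$ ($s = 1^{-1} = 1$)
$X{\left(c,F \right)} = 1 + F + c$ ($X{\left(c,F \right)} = \left(c + F\right) + 1 = \left(F + c\right) + 1 = 1 + F + c$)
$17 X{\left(0,3 \right)} \frac{21}{9} = 17 \left(1 + 3 + 0\right) \frac{21}{9} = 17 \cdot 4 \cdot 21 \cdot \frac{1}{9} = 68 \cdot \frac{7}{3} = \frac{476}{3}$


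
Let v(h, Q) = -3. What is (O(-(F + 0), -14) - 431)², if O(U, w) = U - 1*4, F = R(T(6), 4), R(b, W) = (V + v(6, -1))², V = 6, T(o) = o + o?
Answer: 197136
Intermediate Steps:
T(o) = 2*o
R(b, W) = 9 (R(b, W) = (6 - 3)² = 3² = 9)
F = 9
O(U, w) = -4 + U (O(U, w) = U - 4 = -4 + U)
(O(-(F + 0), -14) - 431)² = ((-4 - (9 + 0)) - 431)² = ((-4 - 1*9) - 431)² = ((-4 - 9) - 431)² = (-13 - 431)² = (-444)² = 197136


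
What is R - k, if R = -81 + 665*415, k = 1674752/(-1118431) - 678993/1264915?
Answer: 390315678438759373/1414720148365 ≈ 2.7590e+5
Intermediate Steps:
k = -2877825746063/1414720148365 (k = 1674752*(-1/1118431) - 678993*1/1264915 = -1674752/1118431 - 678993/1264915 = -2877825746063/1414720148365 ≈ -2.0342)
R = 275894 (R = -81 + 275975 = 275894)
R - k = 275894 - 1*(-2877825746063/1414720148365) = 275894 + 2877825746063/1414720148365 = 390315678438759373/1414720148365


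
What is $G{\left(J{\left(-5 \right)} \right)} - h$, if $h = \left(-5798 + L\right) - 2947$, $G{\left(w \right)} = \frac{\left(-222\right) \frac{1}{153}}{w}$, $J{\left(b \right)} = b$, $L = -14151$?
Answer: $\frac{5838554}{255} \approx 22896.0$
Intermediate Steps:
$G{\left(w \right)} = - \frac{74}{51 w}$ ($G{\left(w \right)} = \frac{\left(-222\right) \frac{1}{153}}{w} = - \frac{74}{51 w}$)
$h = -22896$ ($h = \left(-5798 - 14151\right) - 2947 = -19949 - 2947 = -22896$)
$G{\left(J{\left(-5 \right)} \right)} - h = - \frac{74}{51 \left(-5\right)} - -22896 = \left(- \frac{74}{51}\right) \left(- \frac{1}{5}\right) + 22896 = \frac{74}{255} + 22896 = \frac{5838554}{255}$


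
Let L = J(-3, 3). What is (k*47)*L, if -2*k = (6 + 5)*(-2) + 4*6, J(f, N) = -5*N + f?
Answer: 846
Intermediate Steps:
J(f, N) = f - 5*N
L = -18 (L = -3 - 5*3 = -3 - 15 = -18)
k = -1 (k = -((6 + 5)*(-2) + 4*6)/2 = -(11*(-2) + 24)/2 = -(-22 + 24)/2 = -1/2*2 = -1)
(k*47)*L = -1*47*(-18) = -47*(-18) = 846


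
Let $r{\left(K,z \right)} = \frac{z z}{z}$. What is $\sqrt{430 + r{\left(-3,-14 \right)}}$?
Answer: $4 \sqrt{26} \approx 20.396$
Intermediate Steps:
$r{\left(K,z \right)} = z$ ($r{\left(K,z \right)} = \frac{z^{2}}{z} = z$)
$\sqrt{430 + r{\left(-3,-14 \right)}} = \sqrt{430 - 14} = \sqrt{416} = 4 \sqrt{26}$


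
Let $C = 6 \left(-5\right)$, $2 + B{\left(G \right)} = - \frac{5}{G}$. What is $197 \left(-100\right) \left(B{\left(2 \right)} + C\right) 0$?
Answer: $0$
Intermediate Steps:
$B{\left(G \right)} = -2 - \frac{5}{G}$
$C = -30$
$197 \left(-100\right) \left(B{\left(2 \right)} + C\right) 0 = 197 \left(-100\right) \left(\left(-2 - \frac{5}{2}\right) - 30\right) 0 = - 19700 \left(\left(-2 - \frac{5}{2}\right) - 30\right) 0 = - 19700 \left(- \frac{9}{2} - 30\right) 0 = - 19700 \left(\left(- \frac{69}{2}\right) 0\right) = \left(-19700\right) 0 = 0$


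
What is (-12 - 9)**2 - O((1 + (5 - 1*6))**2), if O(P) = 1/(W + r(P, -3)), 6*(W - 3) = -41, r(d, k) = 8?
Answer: 11019/25 ≈ 440.76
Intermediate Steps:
W = -23/6 (W = 3 + (1/6)*(-41) = 3 - 41/6 = -23/6 ≈ -3.8333)
O(P) = 6/25 (O(P) = 1/(-23/6 + 8) = 1/(25/6) = 6/25)
(-12 - 9)**2 - O((1 + (5 - 1*6))**2) = (-12 - 9)**2 - 1*6/25 = (-21)**2 - 6/25 = 441 - 6/25 = 11019/25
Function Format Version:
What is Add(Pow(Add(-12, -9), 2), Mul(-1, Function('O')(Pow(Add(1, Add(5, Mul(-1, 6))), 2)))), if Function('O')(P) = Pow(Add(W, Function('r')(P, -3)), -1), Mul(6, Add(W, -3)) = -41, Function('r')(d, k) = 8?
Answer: Rational(11019, 25) ≈ 440.76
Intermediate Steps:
W = Rational(-23, 6) (W = Add(3, Mul(Rational(1, 6), -41)) = Add(3, Rational(-41, 6)) = Rational(-23, 6) ≈ -3.8333)
Function('O')(P) = Rational(6, 25) (Function('O')(P) = Pow(Add(Rational(-23, 6), 8), -1) = Pow(Rational(25, 6), -1) = Rational(6, 25))
Add(Pow(Add(-12, -9), 2), Mul(-1, Function('O')(Pow(Add(1, Add(5, Mul(-1, 6))), 2)))) = Add(Pow(Add(-12, -9), 2), Mul(-1, Rational(6, 25))) = Add(Pow(-21, 2), Rational(-6, 25)) = Add(441, Rational(-6, 25)) = Rational(11019, 25)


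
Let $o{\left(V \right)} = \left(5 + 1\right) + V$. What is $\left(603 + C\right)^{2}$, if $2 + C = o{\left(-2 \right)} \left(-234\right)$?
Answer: $112225$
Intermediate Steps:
$o{\left(V \right)} = 6 + V$
$C = -938$ ($C = -2 + \left(6 - 2\right) \left(-234\right) = -2 + 4 \left(-234\right) = -2 - 936 = -938$)
$\left(603 + C\right)^{2} = \left(603 - 938\right)^{2} = \left(-335\right)^{2} = 112225$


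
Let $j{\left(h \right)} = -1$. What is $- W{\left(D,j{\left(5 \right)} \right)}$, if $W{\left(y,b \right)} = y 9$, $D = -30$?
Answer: $270$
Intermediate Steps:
$W{\left(y,b \right)} = 9 y$
$- W{\left(D,j{\left(5 \right)} \right)} = - 9 \left(-30\right) = \left(-1\right) \left(-270\right) = 270$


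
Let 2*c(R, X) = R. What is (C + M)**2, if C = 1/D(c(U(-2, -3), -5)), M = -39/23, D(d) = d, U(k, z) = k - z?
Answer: 49/529 ≈ 0.092628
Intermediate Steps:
c(R, X) = R/2
M = -39/23 (M = -39*1/23 = -39/23 ≈ -1.6957)
C = 2 (C = 1/((-2 - 1*(-3))/2) = 1/((-2 + 3)/2) = 1/((1/2)*1) = 1/(1/2) = 2)
(C + M)**2 = (2 - 39/23)**2 = (7/23)**2 = 49/529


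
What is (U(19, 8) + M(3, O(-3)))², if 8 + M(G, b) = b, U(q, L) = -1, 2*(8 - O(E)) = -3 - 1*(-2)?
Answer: ¼ ≈ 0.25000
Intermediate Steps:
O(E) = 17/2 (O(E) = 8 - (-3 - 1*(-2))/2 = 8 - (-3 + 2)/2 = 8 - ½*(-1) = 8 + ½ = 17/2)
M(G, b) = -8 + b
(U(19, 8) + M(3, O(-3)))² = (-1 + (-8 + 17/2))² = (-1 + ½)² = (-½)² = ¼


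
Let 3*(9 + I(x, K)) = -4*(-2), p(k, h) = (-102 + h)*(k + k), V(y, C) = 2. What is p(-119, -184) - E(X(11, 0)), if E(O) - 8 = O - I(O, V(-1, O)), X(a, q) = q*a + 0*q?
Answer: 204161/3 ≈ 68054.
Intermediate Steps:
p(k, h) = 2*k*(-102 + h) (p(k, h) = (-102 + h)*(2*k) = 2*k*(-102 + h))
X(a, q) = a*q (X(a, q) = a*q + 0 = a*q)
I(x, K) = -19/3 (I(x, K) = -9 + (-4*(-2))/3 = -9 + (⅓)*8 = -9 + 8/3 = -19/3)
E(O) = 43/3 + O (E(O) = 8 + (O - 1*(-19/3)) = 8 + (O + 19/3) = 8 + (19/3 + O) = 43/3 + O)
p(-119, -184) - E(X(11, 0)) = 2*(-119)*(-102 - 184) - (43/3 + 11*0) = 2*(-119)*(-286) - (43/3 + 0) = 68068 - 1*43/3 = 68068 - 43/3 = 204161/3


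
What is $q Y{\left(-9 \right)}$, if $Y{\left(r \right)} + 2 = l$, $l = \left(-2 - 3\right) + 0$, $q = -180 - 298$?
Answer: $3346$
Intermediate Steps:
$q = -478$ ($q = -180 - 298 = -478$)
$l = -5$ ($l = -5 + 0 = -5$)
$Y{\left(r \right)} = -7$ ($Y{\left(r \right)} = -2 - 5 = -7$)
$q Y{\left(-9 \right)} = \left(-478\right) \left(-7\right) = 3346$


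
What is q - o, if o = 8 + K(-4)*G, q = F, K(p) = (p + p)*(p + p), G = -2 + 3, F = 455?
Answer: 383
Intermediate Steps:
G = 1
K(p) = 4*p**2 (K(p) = (2*p)*(2*p) = 4*p**2)
q = 455
o = 72 (o = 8 + (4*(-4)**2)*1 = 8 + (4*16)*1 = 8 + 64*1 = 8 + 64 = 72)
q - o = 455 - 1*72 = 455 - 72 = 383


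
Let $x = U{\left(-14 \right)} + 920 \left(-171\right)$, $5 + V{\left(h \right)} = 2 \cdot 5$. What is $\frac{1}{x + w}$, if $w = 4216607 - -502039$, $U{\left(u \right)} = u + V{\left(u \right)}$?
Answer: $\frac{1}{4561317} \approx 2.1923 \cdot 10^{-7}$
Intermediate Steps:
$V{\left(h \right)} = 5$ ($V{\left(h \right)} = -5 + 2 \cdot 5 = -5 + 10 = 5$)
$U{\left(u \right)} = 5 + u$ ($U{\left(u \right)} = u + 5 = 5 + u$)
$w = 4718646$ ($w = 4216607 + 502039 = 4718646$)
$x = -157329$ ($x = \left(5 - 14\right) + 920 \left(-171\right) = -9 - 157320 = -157329$)
$\frac{1}{x + w} = \frac{1}{-157329 + 4718646} = \frac{1}{4561317}$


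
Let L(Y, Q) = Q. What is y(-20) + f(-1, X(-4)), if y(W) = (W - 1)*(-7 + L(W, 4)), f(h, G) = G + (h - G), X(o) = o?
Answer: 62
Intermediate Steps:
f(h, G) = h
y(W) = 3 - 3*W (y(W) = (W - 1)*(-7 + 4) = (-1 + W)*(-3) = 3 - 3*W)
y(-20) + f(-1, X(-4)) = (3 - 3*(-20)) - 1 = (3 + 60) - 1 = 63 - 1 = 62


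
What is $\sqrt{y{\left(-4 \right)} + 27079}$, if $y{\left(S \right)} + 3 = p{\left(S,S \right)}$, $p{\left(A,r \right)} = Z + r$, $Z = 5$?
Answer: $\sqrt{27077} \approx 164.55$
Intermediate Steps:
$p{\left(A,r \right)} = 5 + r$
$y{\left(S \right)} = 2 + S$ ($y{\left(S \right)} = -3 + \left(5 + S\right) = 2 + S$)
$\sqrt{y{\left(-4 \right)} + 27079} = \sqrt{\left(2 - 4\right) + 27079} = \sqrt{-2 + 27079} = \sqrt{27077}$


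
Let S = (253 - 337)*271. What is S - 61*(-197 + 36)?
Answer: -12943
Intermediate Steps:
S = -22764 (S = -84*271 = -22764)
S - 61*(-197 + 36) = -22764 - 61*(-197 + 36) = -22764 - 61*(-161) = -22764 + 9821 = -12943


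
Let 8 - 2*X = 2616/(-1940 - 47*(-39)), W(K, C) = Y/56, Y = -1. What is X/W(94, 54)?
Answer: -97216/107 ≈ -908.56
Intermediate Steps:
W(K, C) = -1/56
X = 1736/107 (X = 4 - 1308/(-1940 - 47*(-39)) = 4 - 1308/(-1940 + 1833) = 4 - 1308/(-107) = 4 - 1308*(-1)/107 = 4 - ½*(-2616/107) = 4 + 1308/107 = 1736/107 ≈ 16.224)
X/W(94, 54) = 1736/(107*(-1/56)) = (1736/107)*(-56) = -97216/107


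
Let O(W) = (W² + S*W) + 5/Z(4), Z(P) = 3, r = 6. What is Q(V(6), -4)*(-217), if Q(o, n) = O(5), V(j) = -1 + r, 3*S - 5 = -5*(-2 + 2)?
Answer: -7595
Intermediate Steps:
S = 5/3 (S = 5/3 + (-5*(-2 + 2))/3 = 5/3 + (-5*0)/3 = 5/3 + (⅓)*0 = 5/3 + 0 = 5/3 ≈ 1.6667)
V(j) = 5 (V(j) = -1 + 6 = 5)
O(W) = 5/3 + W² + 5*W/3 (O(W) = (W² + 5*W/3) + 5/3 = 5/3 + W² + 5*W/3)
Q(o, n) = 35 (Q(o, n) = 5/3 + 5² + (5/3)*5 = 5/3 + 25 + 25/3 = 35)
Q(V(6), -4)*(-217) = 35*(-217) = -7595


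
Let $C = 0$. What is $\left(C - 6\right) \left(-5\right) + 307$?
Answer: $337$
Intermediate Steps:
$\left(C - 6\right) \left(-5\right) + 307 = \left(0 - 6\right) \left(-5\right) + 307 = \left(-6\right) \left(-5\right) + 307 = 30 + 307 = 337$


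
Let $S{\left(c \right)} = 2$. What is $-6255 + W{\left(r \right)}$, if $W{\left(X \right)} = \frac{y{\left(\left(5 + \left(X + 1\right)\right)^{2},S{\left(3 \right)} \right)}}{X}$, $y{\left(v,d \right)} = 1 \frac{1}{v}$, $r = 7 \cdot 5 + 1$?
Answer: $- \frac{397217519}{63504} \approx -6255.0$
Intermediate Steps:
$r = 36$ ($r = 35 + 1 = 36$)
$y{\left(v,d \right)} = \frac{1}{v}$
$W{\left(X \right)} = \frac{1}{X \left(6 + X\right)^{2}}$ ($W{\left(X \right)} = \frac{1}{\left(5 + \left(X + 1\right)\right)^{2} X} = \frac{1}{\left(5 + \left(1 + X\right)\right)^{2} X} = \frac{1}{\left(6 + X\right)^{2} X} = \frac{1}{X \left(6 + X\right)^{2}}$)
$-6255 + W{\left(r \right)} = -6255 + \frac{1}{36 \left(6 + 36\right)^{2}} = -6255 + \frac{1}{36 \cdot 1764} = -6255 + \frac{1}{36} \cdot \frac{1}{1764} = -6255 + \frac{1}{63504} = - \frac{397217519}{63504}$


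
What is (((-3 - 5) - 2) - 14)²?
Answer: 576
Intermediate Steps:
(((-3 - 5) - 2) - 14)² = ((-8 - 2) - 14)² = (-10 - 14)² = (-24)² = 576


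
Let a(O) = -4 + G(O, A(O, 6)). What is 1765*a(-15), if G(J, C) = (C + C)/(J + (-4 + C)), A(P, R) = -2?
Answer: -141200/21 ≈ -6723.8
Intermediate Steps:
G(J, C) = 2*C/(-4 + C + J) (G(J, C) = (2*C)/(-4 + C + J) = 2*C/(-4 + C + J))
a(O) = -4 - 4/(-6 + O) (a(O) = -4 + 2*(-2)/(-4 - 2 + O) = -4 + 2*(-2)/(-6 + O) = -4 - 4/(-6 + O))
1765*a(-15) = 1765*(4*(5 - 1*(-15))/(-6 - 15)) = 1765*(4*(5 + 15)/(-21)) = 1765*(4*(-1/21)*20) = 1765*(-80/21) = -141200/21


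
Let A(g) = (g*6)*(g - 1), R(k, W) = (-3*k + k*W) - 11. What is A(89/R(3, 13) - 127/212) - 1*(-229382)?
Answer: 1861450160599/8112392 ≈ 2.2946e+5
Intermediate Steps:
R(k, W) = -11 - 3*k + W*k (R(k, W) = (-3*k + W*k) - 11 = -11 - 3*k + W*k)
A(g) = 6*g*(-1 + g) (A(g) = (6*g)*(-1 + g) = 6*g*(-1 + g))
A(89/R(3, 13) - 127/212) - 1*(-229382) = 6*(89/(-11 - 3*3 + 13*3) - 127/212)*(-1 + (89/(-11 - 3*3 + 13*3) - 127/212)) - 1*(-229382) = 6*(89/(-11 - 9 + 39) - 127*1/212)*(-1 + (89/(-11 - 9 + 39) - 127*1/212)) + 229382 = 6*(89/19 - 127/212)*(-1 + (89/19 - 127/212)) + 229382 = 6*(16455/4028)*(-1 + 16455/4028) + 229382 = 6*(16455/4028)*(12427/4028) + 229382 = 613458855/8112392 + 229382 = 1861450160599/8112392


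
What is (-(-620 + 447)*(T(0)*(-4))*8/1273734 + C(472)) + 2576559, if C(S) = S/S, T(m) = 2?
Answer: 1640926031984/636867 ≈ 2.5766e+6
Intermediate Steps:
C(S) = 1
(-(-620 + 447)*(T(0)*(-4))*8/1273734 + C(472)) + 2576559 = (-(-620 + 447)*(2*(-4))*8/1273734 + 1) + 2576559 = (-(-173)*(-8*8)*(1/1273734) + 1) + 2576559 = (-(-173)*(-64)*(1/1273734) + 1) + 2576559 = (-1*11072*(1/1273734) + 1) + 2576559 = (-11072*1/1273734 + 1) + 2576559 = (-5536/636867 + 1) + 2576559 = 631331/636867 + 2576559 = 1640926031984/636867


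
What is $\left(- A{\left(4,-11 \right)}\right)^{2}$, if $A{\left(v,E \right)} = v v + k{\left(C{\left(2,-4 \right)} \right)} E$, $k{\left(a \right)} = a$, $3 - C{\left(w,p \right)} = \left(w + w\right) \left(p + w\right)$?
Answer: $11025$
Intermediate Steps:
$C{\left(w,p \right)} = 3 - 2 w \left(p + w\right)$ ($C{\left(w,p \right)} = 3 - \left(w + w\right) \left(p + w\right) = 3 - 2 w \left(p + w\right)$)
$A{\left(v,E \right)} = v^{2} + 11 E$ ($A{\left(v,E \right)} = v v + \left(3 - 2 \cdot 2^{2} - \left(-8\right) 2\right) E = v^{2} + \left(3 - 8 + 16\right) E = v^{2} + 11 E$)
$\left(- A{\left(4,-11 \right)}\right)^{2} = \left(- (4^{2} + 11 \left(-11\right))\right)^{2} = \left(- (16 - 121)\right)^{2} = \left(\left(-1\right) \left(-105\right)\right)^{2} = 105^{2} = 11025$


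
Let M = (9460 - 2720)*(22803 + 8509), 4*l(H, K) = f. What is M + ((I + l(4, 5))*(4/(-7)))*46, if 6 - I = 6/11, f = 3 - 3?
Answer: 16250290720/77 ≈ 2.1104e+8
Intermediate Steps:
f = 0
l(H, K) = 0 (l(H, K) = (1/4)*0 = 0)
I = 60/11 (I = 6 - 6/11 = 60/11 ≈ 5.4545)
M = 211042880 (M = 6740*31312 = 211042880)
M + ((I + l(4, 5))*(4/(-7)))*46 = 211042880 + ((60/11 + 0)*(4/(-7)))*46 = 211042880 + (60*(4*(-1/7))/11)*46 = 211042880 + ((60/11)*(-4/7))*46 = 211042880 - 240/77*46 = 211042880 - 11040/77 = 16250290720/77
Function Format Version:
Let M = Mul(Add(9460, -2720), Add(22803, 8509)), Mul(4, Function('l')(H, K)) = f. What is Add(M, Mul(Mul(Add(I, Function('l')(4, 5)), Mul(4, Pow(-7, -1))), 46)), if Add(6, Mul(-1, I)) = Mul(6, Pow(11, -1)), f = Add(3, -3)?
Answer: Rational(16250290720, 77) ≈ 2.1104e+8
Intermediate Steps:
f = 0
Function('l')(H, K) = 0 (Function('l')(H, K) = Mul(Rational(1, 4), 0) = 0)
I = Rational(60, 11) (I = Add(6, Mul(-1, Mul(6, Pow(11, -1)))) = Add(6, Mul(-1, Mul(6, Rational(1, 11)))) = Add(6, Mul(-1, Rational(6, 11))) = Add(6, Rational(-6, 11)) = Rational(60, 11) ≈ 5.4545)
M = 211042880 (M = Mul(6740, 31312) = 211042880)
Add(M, Mul(Mul(Add(I, Function('l')(4, 5)), Mul(4, Pow(-7, -1))), 46)) = Add(211042880, Mul(Mul(Add(Rational(60, 11), 0), Mul(4, Pow(-7, -1))), 46)) = Add(211042880, Mul(Mul(Rational(60, 11), Mul(4, Rational(-1, 7))), 46)) = Add(211042880, Mul(Mul(Rational(60, 11), Rational(-4, 7)), 46)) = Add(211042880, Mul(Rational(-240, 77), 46)) = Add(211042880, Rational(-11040, 77)) = Rational(16250290720, 77)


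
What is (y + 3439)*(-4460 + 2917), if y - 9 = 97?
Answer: -5469935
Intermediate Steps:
y = 106 (y = 9 + 97 = 106)
(y + 3439)*(-4460 + 2917) = (106 + 3439)*(-4460 + 2917) = 3545*(-1543) = -5469935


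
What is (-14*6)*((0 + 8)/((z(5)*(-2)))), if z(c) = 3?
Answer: 112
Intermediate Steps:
(-14*6)*((0 + 8)/((z(5)*(-2)))) = (-14*6)*((0 + 8)/((3*(-2)))) = -672/(-6) = -672*(-1)/6 = -84*(-4/3) = 112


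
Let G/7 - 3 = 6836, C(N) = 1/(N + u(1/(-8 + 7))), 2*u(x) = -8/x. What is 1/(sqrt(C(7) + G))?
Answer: sqrt(8569)/20254 ≈ 0.0045704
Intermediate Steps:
u(x) = -4/x (u(x) = (-8/x)/2 = -4/x)
C(N) = 1/(4 + N) (C(N) = 1/(N - 4/(1/(-8 + 7))) = 1/(N - 4/(1/(-1))) = 1/(N - 4/(-1)) = 1/(N - 4*(-1)) = 1/(N + 4) = 1/(4 + N))
G = 47873 (G = 21 + 7*6836 = 21 + 47852 = 47873)
1/(sqrt(C(7) + G)) = 1/(sqrt(1/(4 + 7) + 47873)) = 1/(sqrt(1/11 + 47873)) = 1/(sqrt(526604/11)) = 1/(26*sqrt(8569)/11) = sqrt(8569)/20254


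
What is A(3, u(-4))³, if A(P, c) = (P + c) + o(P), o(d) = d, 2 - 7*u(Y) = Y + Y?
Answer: 140608/343 ≈ 409.94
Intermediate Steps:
u(Y) = 2/7 - 2*Y/7 (u(Y) = 2/7 - (Y + Y)/7 = 2/7 - 2*Y/7)
A(P, c) = c + 2*P (A(P, c) = (P + c) + P = c + 2*P)
A(3, u(-4))³ = ((2/7 - 2/7*(-4)) + 2*3)³ = ((2/7 + 8/7) + 6)³ = (10/7 + 6)³ = (52/7)³ = 140608/343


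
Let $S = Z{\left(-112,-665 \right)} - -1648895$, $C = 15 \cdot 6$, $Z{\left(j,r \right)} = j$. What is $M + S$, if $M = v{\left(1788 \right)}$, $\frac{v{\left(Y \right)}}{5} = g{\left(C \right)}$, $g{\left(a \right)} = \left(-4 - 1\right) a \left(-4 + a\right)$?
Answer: $1455283$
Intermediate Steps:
$C = 90$
$g{\left(a \right)} = - 5 a \left(-4 + a\right)$
$v{\left(Y \right)} = -193500$ ($v{\left(Y \right)} = 5 \cdot 5 \cdot 90 \left(4 - 90\right) = 5 \cdot 5 \cdot 90 \left(-86\right) = 5 \left(-38700\right) = -193500$)
$M = -193500$
$S = 1648783$ ($S = -112 - -1648895 = -112 + 1648895 = 1648783$)
$M + S = -193500 + 1648783 = 1455283$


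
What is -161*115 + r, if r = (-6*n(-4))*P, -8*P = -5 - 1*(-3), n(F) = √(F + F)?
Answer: -18515 - 3*I*√2 ≈ -18515.0 - 4.2426*I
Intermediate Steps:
n(F) = √2*√F (n(F) = √(2*F) = √2*√F)
P = ¼ (P = -(-5 - 1*(-3))/8 = -(-5 + 3)/8 = -⅛*(-2) = ¼ ≈ 0.25000)
r = -3*I*√2 (r = -6*√2*√(-4)*(¼) = -6*√2*2*I*(¼) = -12*I*√2*(¼) = -3*I*√2 ≈ -4.2426*I)
-161*115 + r = -161*115 - 3*I*√2 = -18515 - 3*I*√2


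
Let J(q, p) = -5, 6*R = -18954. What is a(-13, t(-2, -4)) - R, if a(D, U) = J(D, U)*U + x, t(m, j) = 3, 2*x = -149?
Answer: 6139/2 ≈ 3069.5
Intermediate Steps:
R = -3159 (R = (1/6)*(-18954) = -3159)
x = -149/2 (x = (1/2)*(-149) = -149/2 ≈ -74.500)
a(D, U) = -149/2 - 5*U (a(D, U) = -5*U - 149/2 = -149/2 - 5*U)
a(-13, t(-2, -4)) - R = (-149/2 - 5*3) - 1*(-3159) = (-149/2 - 15) + 3159 = -179/2 + 3159 = 6139/2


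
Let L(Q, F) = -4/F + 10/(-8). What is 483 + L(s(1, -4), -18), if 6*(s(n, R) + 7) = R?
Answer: 17351/36 ≈ 481.97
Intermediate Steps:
s(n, R) = -7 + R/6
L(Q, F) = -5/4 - 4/F (L(Q, F) = -4/F + 10*(-⅛) = -4/F - 5/4 = -5/4 - 4/F)
483 + L(s(1, -4), -18) = 483 + (-5/4 - 4/(-18)) = 483 + (-5/4 - 4*(-1/18)) = 483 + (-5/4 + 2/9) = 483 - 37/36 = 17351/36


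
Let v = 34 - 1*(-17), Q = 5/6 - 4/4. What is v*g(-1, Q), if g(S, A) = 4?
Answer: 204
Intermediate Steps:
Q = -1/6 (Q = 5*(1/6) - 4*1/4 = 5/6 - 1 = -1/6 ≈ -0.16667)
v = 51 (v = 34 + 17 = 51)
v*g(-1, Q) = 51*4 = 204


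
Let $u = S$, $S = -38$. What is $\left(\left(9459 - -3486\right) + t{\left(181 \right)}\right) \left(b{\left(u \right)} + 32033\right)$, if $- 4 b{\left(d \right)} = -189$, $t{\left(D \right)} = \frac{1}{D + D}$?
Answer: $\frac{601323883211}{1448} \approx 4.1528 \cdot 10^{8}$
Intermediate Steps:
$t{\left(D \right)} = \frac{1}{2 D}$
$u = -38$
$b{\left(d \right)} = \frac{189}{4}$ ($b{\left(d \right)} = \left(- \frac{1}{4}\right) \left(-189\right) = \frac{189}{4}$)
$\left(\left(9459 - -3486\right) + t{\left(181 \right)}\right) \left(b{\left(u \right)} + 32033\right) = \left(\left(9459 - -3486\right) + \frac{1}{2 \cdot 181}\right) \left(\frac{189}{4} + 32033\right) = \left(\left(9459 + 3486\right) + \frac{1}{2} \cdot \frac{1}{181}\right) \frac{128321}{4} = \left(12945 + \frac{1}{362}\right) \frac{128321}{4} = \frac{4686091}{362} \cdot \frac{128321}{4} = \frac{601323883211}{1448}$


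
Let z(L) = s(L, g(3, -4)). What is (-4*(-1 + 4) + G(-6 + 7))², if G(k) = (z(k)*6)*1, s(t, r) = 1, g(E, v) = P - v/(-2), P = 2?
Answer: 36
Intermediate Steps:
g(E, v) = 2 + v/2 (g(E, v) = 2 - v/(-2) = 2 - v*(-1)/2 = 2 - (-1)*v/2 = 2 + v/2)
z(L) = 1
G(k) = 6 (G(k) = (1*6)*1 = 6*1 = 6)
(-4*(-1 + 4) + G(-6 + 7))² = (-4*(-1 + 4) + 6)² = (-4*3 + 6)² = (-12 + 6)² = (-6)² = 36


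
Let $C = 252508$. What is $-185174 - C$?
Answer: $-437682$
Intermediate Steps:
$-185174 - C = -185174 - 252508 = -437682$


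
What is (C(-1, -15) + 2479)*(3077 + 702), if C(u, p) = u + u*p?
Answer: 9421047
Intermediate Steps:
C(u, p) = u + p*u
(C(-1, -15) + 2479)*(3077 + 702) = (-(1 - 15) + 2479)*(3077 + 702) = (-1*(-14) + 2479)*3779 = (14 + 2479)*3779 = 2493*3779 = 9421047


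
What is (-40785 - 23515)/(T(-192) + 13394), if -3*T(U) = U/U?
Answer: -192900/40181 ≈ -4.8008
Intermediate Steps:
T(U) = -1/3 (T(U) = -U/(3*U) = -1/3*1 = -1/3)
(-40785 - 23515)/(T(-192) + 13394) = (-40785 - 23515)/(-1/3 + 13394) = -64300/40181/3 = -64300*3/40181 = -192900/40181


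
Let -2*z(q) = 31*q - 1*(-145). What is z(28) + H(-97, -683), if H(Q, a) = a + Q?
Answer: -2573/2 ≈ -1286.5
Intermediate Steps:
H(Q, a) = Q + a
z(q) = -145/2 - 31*q/2 (z(q) = -(31*q - 1*(-145))/2 = -(31*q + 145)/2 = -(145 + 31*q)/2 = -145/2 - 31*q/2)
z(28) + H(-97, -683) = (-145/2 - 31/2*28) + (-97 - 683) = (-145/2 - 434) - 780 = -1013/2 - 780 = -2573/2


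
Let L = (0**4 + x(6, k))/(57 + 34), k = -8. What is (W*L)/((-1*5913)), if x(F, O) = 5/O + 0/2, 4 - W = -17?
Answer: 5/204984 ≈ 2.4392e-5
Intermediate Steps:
W = 21 (W = 4 - 1*(-17) = 4 + 17 = 21)
x(F, O) = 5/O (x(F, O) = 5/O + 0*(1/2) = 5/O + 0 = 5/O)
L = -5/728 (L = (0**4 + 5/(-8))/(57 + 34) = (0 + 5*(-1/8))/91 = (0 - 5/8)*(1/91) = -5/8*1/91 = -5/728 ≈ -0.0068681)
(W*L)/((-1*5913)) = (21*(-5/728))/((-1*5913)) = -15/104/(-5913) = -15/104*(-1/5913) = 5/204984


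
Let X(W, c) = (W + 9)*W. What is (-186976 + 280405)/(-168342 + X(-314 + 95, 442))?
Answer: -31143/40784 ≈ -0.76361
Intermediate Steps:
X(W, c) = W*(9 + W) (X(W, c) = (9 + W)*W = W*(9 + W))
(-186976 + 280405)/(-168342 + X(-314 + 95, 442)) = (-186976 + 280405)/(-168342 + (-314 + 95)*(9 + (-314 + 95))) = 93429/(-168342 - 219*(9 - 219)) = 93429/(-168342 - 219*(-210)) = 93429/(-168342 + 45990) = 93429/(-122352) = 93429*(-1/122352) = -31143/40784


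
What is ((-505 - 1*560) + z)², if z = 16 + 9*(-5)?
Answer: 1196836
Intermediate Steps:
z = -29 (z = 16 - 45 = -29)
((-505 - 1*560) + z)² = ((-505 - 1*560) - 29)² = ((-505 - 560) - 29)² = (-1065 - 29)² = (-1094)² = 1196836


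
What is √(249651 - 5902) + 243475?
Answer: 243475 + √243749 ≈ 2.4397e+5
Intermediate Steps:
√(249651 - 5902) + 243475 = √243749 + 243475 = 243475 + √243749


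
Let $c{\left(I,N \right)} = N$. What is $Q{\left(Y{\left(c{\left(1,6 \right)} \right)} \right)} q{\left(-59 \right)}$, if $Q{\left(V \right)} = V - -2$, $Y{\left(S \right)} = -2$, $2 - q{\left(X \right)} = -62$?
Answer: $0$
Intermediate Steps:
$q{\left(X \right)} = 64$ ($q{\left(X \right)} = 2 - -62 = 2 + 62 = 64$)
$Q{\left(V \right)} = 2 + V$ ($Q{\left(V \right)} = V + 2 = 2 + V$)
$Q{\left(Y{\left(c{\left(1,6 \right)} \right)} \right)} q{\left(-59 \right)} = \left(2 - 2\right) 64 = 0 \cdot 64 = 0$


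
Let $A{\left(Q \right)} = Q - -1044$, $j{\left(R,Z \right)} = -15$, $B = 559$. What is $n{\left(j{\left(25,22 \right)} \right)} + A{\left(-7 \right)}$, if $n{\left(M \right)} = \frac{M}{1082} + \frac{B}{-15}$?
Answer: $\frac{16225447}{16230} \approx 999.72$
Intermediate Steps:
$n{\left(M \right)} = - \frac{559}{15} + \frac{M}{1082}$ ($n{\left(M \right)} = \frac{M}{1082} + \frac{559}{-15} = M \frac{1}{1082} + 559 \left(- \frac{1}{15}\right) = \frac{M}{1082} - \frac{559}{15} = - \frac{559}{15} + \frac{M}{1082}$)
$A{\left(Q \right)} = 1044 + Q$ ($A{\left(Q \right)} = Q + 1044 = 1044 + Q$)
$n{\left(j{\left(25,22 \right)} \right)} + A{\left(-7 \right)} = \left(- \frac{559}{15} + \frac{1}{1082} \left(-15\right)\right) + \left(1044 - 7\right) = \left(- \frac{559}{15} - \frac{15}{1082}\right) + 1037 = - \frac{605063}{16230} + 1037 = \frac{16225447}{16230}$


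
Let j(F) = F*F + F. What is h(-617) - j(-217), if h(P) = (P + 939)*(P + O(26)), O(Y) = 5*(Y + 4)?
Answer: -197246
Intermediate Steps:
j(F) = F + F² (j(F) = F² + F = F + F²)
O(Y) = 20 + 5*Y (O(Y) = 5*(4 + Y) = 20 + 5*Y)
h(P) = (150 + P)*(939 + P) (h(P) = (P + 939)*(P + (20 + 5*26)) = (939 + P)*(P + (20 + 130)) = (939 + P)*(P + 150) = (939 + P)*(150 + P) = (150 + P)*(939 + P))
h(-617) - j(-217) = (140850 + (-617)² + 1089*(-617)) - (-217)*(1 - 217) = (140850 + 380689 - 671913) - (-217)*(-216) = -150374 - 1*46872 = -150374 - 46872 = -197246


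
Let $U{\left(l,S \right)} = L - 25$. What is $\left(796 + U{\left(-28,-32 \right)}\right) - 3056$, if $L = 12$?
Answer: $-2273$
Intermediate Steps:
$U{\left(l,S \right)} = -13$ ($U{\left(l,S \right)} = 12 - 25 = -13$)
$\left(796 + U{\left(-28,-32 \right)}\right) - 3056 = \left(796 - 13\right) - 3056 = 783 - 3056 = -2273$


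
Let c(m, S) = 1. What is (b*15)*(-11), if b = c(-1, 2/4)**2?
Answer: -165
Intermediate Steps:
b = 1 (b = 1**2 = 1)
(b*15)*(-11) = (1*15)*(-11) = 15*(-11) = -165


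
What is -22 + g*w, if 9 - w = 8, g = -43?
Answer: -65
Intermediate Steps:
w = 1 (w = 9 - 1*8 = 9 - 8 = 1)
-22 + g*w = -22 - 43*1 = -22 - 43 = -65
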